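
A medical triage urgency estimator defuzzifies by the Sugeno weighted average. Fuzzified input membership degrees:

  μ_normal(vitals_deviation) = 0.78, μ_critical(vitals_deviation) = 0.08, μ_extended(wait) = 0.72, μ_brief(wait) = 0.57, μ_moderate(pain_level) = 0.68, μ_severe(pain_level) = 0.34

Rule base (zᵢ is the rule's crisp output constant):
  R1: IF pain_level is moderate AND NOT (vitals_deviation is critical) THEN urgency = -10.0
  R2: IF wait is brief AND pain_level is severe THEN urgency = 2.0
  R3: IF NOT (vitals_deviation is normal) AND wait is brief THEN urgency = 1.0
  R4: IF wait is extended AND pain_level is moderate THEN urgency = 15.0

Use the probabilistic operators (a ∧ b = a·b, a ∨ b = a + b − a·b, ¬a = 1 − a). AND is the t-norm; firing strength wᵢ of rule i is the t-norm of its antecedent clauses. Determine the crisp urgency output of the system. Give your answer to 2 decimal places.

R1 (z=-10.0): moderate=0.68, ¬critical=1−0.08=0.92; AND[a·b] → w = 0.6256
R2 (z=2.0): brief=0.57, severe=0.34; AND[a·b] → w = 0.1938
R3 (z=1.0): ¬normal=1−0.78=0.22, brief=0.57; AND[a·b] → w = 0.1254
R4 (z=15.0): extended=0.72, moderate=0.68; AND[a·b] → w = 0.4896
Weighted average = (0.6256·-10.0 + 0.1938·2.0 + 0.1254·1.0 + 0.4896·15.0) / (0.6256 + 0.1938 + 0.1254 + 0.4896)
  = 1.6010 / 1.4344 = 1.12

1.12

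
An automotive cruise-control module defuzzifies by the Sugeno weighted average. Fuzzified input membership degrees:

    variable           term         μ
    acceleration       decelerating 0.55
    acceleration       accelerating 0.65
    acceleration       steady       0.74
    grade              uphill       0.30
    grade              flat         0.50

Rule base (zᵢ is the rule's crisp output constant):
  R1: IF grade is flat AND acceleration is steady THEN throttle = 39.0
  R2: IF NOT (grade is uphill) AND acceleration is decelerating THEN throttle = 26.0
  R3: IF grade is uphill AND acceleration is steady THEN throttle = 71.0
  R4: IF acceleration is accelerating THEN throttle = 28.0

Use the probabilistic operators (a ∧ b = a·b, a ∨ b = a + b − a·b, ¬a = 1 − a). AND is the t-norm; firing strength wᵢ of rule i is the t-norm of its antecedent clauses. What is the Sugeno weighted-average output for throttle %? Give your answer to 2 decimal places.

R1 (z=39.0): flat=0.50, steady=0.74; AND[a·b] → w = 0.3700
R2 (z=26.0): ¬uphill=1−0.30=0.70, decelerating=0.55; AND[a·b] → w = 0.3850
R3 (z=71.0): uphill=0.30, steady=0.74; AND[a·b] → w = 0.2220
R4 (z=28.0): accelerating=0.65 → w = 0.6500
Weighted average = (0.3700·39.0 + 0.3850·26.0 + 0.2220·71.0 + 0.6500·28.0) / (0.3700 + 0.3850 + 0.2220 + 0.6500)
  = 58.4020 / 1.6270 = 35.90

35.90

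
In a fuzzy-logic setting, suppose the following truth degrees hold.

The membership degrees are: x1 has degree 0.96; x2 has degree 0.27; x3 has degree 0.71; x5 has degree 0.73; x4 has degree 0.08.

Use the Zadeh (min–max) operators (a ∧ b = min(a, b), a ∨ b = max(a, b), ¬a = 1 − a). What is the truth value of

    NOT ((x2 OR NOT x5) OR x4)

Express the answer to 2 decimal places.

NOT x5 = 1 − 0.73 = 0.27
x2 OR NOT x5 = max(a, b) on (0.27, 0.27) = 0.27
(x2 OR NOT x5) OR x4 = max(a, b) on (0.27, 0.08) = 0.27
NOT ((x2 OR NOT x5) OR x4) = 1 − 0.27 = 0.73

0.73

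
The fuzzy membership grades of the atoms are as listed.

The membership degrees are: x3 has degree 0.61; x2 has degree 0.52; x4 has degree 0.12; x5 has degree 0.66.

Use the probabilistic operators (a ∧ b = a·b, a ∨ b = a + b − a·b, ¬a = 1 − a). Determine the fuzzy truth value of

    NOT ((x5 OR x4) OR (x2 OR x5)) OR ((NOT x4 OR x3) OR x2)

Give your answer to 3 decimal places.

x5 OR x4 = a + b − a·b on (0.6600, 0.1200) = 0.7008
x2 OR x5 = a + b − a·b on (0.5200, 0.6600) = 0.8368
(x5 OR x4) OR (x2 OR x5) = a + b − a·b on (0.7008, 0.8368) = 0.9512
NOT ((x5 OR x4) OR (x2 OR x5)) = 1 − 0.9512 = 0.0488
NOT x4 = 1 − 0.1200 = 0.8800
NOT x4 OR x3 = a + b − a·b on (0.8800, 0.6100) = 0.9532
(NOT x4 OR x3) OR x2 = a + b − a·b on (0.9532, 0.5200) = 0.9775
NOT ((x5 OR x4) OR (x2 OR x5)) OR ((NOT x4 OR x3) OR x2) = a + b − a·b on (0.0488, 0.9775) = 0.9786

0.979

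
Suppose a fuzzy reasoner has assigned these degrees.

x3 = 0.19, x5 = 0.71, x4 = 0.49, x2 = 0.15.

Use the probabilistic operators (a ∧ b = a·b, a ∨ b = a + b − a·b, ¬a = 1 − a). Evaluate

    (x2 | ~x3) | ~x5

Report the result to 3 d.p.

0.885

~x3 = 1 − 0.1900 = 0.8100
x2 | ~x3 = a + b − a·b on (0.1500, 0.8100) = 0.8385
~x5 = 1 − 0.7100 = 0.2900
(x2 | ~x3) | ~x5 = a + b − a·b on (0.8385, 0.2900) = 0.8853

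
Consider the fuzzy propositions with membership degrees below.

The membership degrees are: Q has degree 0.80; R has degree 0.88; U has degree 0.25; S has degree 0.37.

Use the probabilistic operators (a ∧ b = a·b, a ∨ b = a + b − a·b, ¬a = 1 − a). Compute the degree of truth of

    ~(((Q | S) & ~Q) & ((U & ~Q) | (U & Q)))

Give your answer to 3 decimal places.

Q | S = a + b − a·b on (0.8000, 0.3700) = 0.8740
~Q = 1 − 0.8000 = 0.2000
(Q | S) & ~Q = a·b on (0.8740, 0.2000) = 0.1748
~Q = 1 − 0.8000 = 0.2000
U & ~Q = a·b on (0.2500, 0.2000) = 0.0500
U & Q = a·b on (0.2500, 0.8000) = 0.2000
(U & ~Q) | (U & Q) = a + b − a·b on (0.0500, 0.2000) = 0.2400
((Q | S) & ~Q) & ((U & ~Q) | (U & Q)) = a·b on (0.1748, 0.2400) = 0.0420
~(((Q | S) & ~Q) & ((U & ~Q) | (U & Q))) = 1 − 0.0420 = 0.9580

0.958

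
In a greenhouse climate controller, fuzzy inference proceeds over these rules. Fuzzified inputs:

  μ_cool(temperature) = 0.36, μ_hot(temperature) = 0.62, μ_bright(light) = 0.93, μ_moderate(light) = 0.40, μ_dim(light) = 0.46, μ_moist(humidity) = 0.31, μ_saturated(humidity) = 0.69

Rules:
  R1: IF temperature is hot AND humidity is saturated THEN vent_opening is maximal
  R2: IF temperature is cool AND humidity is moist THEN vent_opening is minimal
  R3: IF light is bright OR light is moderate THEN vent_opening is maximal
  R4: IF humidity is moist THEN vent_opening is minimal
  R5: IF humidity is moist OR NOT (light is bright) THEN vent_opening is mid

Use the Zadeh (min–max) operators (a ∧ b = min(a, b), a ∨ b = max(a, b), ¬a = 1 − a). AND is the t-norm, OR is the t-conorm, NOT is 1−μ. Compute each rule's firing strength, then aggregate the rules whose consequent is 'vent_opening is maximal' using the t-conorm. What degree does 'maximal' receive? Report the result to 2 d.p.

R1: hot=0.62, saturated=0.69; AND[min(a, b)] → w = 0.62
R2: cool=0.36, moist=0.31; AND[min(a, b)] → w = 0.31
R3: bright=0.93, moderate=0.40; OR[max(a, b)] → w = 0.93
R4: moist=0.31 → w = 0.31
R5: moist=0.31, ¬bright=1−0.93=0.07; OR[max(a, b)] → w = 0.31
Rules with consequent 'maximal': {R1, R3} → strengths 0.62, 0.93
Aggregate via t-conorm [max(a, b)]: 0.93

0.93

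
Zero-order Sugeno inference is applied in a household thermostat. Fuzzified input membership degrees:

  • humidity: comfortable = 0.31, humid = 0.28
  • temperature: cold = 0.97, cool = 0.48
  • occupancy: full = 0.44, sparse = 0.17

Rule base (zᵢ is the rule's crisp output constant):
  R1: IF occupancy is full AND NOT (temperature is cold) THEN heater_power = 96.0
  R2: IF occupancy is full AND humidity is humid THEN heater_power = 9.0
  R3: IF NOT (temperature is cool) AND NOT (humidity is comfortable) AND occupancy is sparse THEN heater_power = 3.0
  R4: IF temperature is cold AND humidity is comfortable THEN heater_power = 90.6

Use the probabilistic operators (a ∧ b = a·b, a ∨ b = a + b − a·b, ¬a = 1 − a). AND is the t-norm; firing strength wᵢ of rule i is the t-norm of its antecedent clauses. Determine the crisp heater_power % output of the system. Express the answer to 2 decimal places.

59.83

R1 (z=96.0): full=0.44, ¬cold=1−0.97=0.03; AND[a·b] → w = 0.0132
R2 (z=9.0): full=0.44, humid=0.28; AND[a·b] → w = 0.1232
R3 (z=3.0): ¬cool=1−0.48=0.52, ¬comfortable=1−0.31=0.69, sparse=0.17; AND[a·b] → w = 0.0610
R4 (z=90.6): cold=0.97, comfortable=0.31; AND[a·b] → w = 0.3007
Weighted average = (0.0132·96.0 + 0.1232·9.0 + 0.0610·3.0 + 0.3007·90.6) / (0.0132 + 0.1232 + 0.0610 + 0.3007)
  = 29.8024 / 0.4981 = 59.83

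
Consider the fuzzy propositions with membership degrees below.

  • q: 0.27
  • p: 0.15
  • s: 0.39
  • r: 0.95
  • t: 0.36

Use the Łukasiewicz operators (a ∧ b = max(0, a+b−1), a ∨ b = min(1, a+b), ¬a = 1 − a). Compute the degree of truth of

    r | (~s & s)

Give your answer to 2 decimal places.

~s = 1 − 0.39 = 0.61
~s & s = max(0, a+b−1) on (0.61, 0.39) = 0.00
r | (~s & s) = min(1, a+b) on (0.95, 0.00) = 0.95

0.95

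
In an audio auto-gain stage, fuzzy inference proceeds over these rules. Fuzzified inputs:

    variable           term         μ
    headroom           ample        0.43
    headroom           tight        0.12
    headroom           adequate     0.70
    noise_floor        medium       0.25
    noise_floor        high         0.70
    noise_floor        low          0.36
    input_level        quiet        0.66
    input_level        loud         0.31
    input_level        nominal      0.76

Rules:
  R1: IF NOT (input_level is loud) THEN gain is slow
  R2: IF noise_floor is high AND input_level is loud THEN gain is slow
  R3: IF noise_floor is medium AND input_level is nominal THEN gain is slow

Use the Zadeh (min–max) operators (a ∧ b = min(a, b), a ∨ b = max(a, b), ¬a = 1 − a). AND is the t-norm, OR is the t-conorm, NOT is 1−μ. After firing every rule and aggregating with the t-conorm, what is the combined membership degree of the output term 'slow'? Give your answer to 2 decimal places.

R1: ¬loud=1−0.31=0.69 → w = 0.69
R2: high=0.70, loud=0.31; AND[min(a, b)] → w = 0.31
R3: medium=0.25, nominal=0.76; AND[min(a, b)] → w = 0.25
Rules with consequent 'slow': {R1, R2, R3} → strengths 0.69, 0.31, 0.25
Aggregate via t-conorm [max(a, b)]: 0.69

0.69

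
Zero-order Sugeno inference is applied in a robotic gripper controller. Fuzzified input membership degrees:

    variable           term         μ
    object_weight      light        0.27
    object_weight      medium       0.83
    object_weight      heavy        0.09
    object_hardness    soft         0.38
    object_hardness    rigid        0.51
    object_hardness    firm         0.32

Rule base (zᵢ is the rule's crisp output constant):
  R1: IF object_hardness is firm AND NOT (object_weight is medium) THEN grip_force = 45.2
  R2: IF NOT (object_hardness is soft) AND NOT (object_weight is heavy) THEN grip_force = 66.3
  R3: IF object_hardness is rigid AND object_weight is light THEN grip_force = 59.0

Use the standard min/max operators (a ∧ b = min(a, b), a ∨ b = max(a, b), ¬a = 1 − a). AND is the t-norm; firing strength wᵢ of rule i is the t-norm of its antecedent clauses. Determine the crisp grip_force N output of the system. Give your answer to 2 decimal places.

R1 (z=45.2): firm=0.32, ¬medium=1−0.83=0.17; AND[min(a, b)] → w = 0.17
R2 (z=66.3): ¬soft=1−0.38=0.62, ¬heavy=1−0.09=0.91; AND[min(a, b)] → w = 0.62
R3 (z=59.0): rigid=0.51, light=0.27; AND[min(a, b)] → w = 0.27
Weighted average = (0.17·45.2 + 0.62·66.3 + 0.27·59.0) / (0.17 + 0.62 + 0.27)
  = 64.7200 / 1.0600 = 61.06

61.06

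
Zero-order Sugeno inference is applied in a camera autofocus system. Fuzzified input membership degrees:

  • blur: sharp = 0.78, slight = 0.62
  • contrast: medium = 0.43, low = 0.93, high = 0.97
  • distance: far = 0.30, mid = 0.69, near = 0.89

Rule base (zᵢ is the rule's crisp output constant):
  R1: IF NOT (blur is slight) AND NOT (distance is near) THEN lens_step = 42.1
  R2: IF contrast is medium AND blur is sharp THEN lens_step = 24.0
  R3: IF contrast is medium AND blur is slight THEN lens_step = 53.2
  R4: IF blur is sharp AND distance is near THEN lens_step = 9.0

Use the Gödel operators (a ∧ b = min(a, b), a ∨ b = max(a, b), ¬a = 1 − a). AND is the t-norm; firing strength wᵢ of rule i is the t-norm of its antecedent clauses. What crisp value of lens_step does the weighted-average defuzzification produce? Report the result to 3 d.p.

R1 (z=42.1): ¬slight=1−0.62=0.38, ¬near=1−0.89=0.11; AND[min(a, b)] → w = 0.11
R2 (z=24.0): medium=0.43, sharp=0.78; AND[min(a, b)] → w = 0.43
R3 (z=53.2): medium=0.43, slight=0.62; AND[min(a, b)] → w = 0.43
R4 (z=9.0): sharp=0.78, near=0.89; AND[min(a, b)] → w = 0.78
Weighted average = (0.11·42.1 + 0.43·24.0 + 0.43·53.2 + 0.78·9.0) / (0.11 + 0.43 + 0.43 + 0.78)
  = 44.8470 / 1.7500 = 25.627

25.627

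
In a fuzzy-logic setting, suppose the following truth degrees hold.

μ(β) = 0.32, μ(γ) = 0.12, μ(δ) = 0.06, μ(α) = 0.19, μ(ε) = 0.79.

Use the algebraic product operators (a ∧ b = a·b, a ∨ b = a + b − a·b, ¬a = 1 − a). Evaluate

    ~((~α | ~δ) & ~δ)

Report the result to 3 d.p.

~α = 1 − 0.1900 = 0.8100
~δ = 1 − 0.0600 = 0.9400
~α | ~δ = a + b − a·b on (0.8100, 0.9400) = 0.9886
~δ = 1 − 0.0600 = 0.9400
(~α | ~δ) & ~δ = a·b on (0.9886, 0.9400) = 0.9293
~((~α | ~δ) & ~δ) = 1 − 0.9293 = 0.0707

0.071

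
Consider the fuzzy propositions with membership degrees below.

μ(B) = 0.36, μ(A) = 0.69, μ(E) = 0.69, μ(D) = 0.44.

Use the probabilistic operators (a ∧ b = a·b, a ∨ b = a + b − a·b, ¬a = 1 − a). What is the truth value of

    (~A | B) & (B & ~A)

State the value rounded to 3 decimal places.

0.062

~A = 1 − 0.6900 = 0.3100
~A | B = a + b − a·b on (0.3100, 0.3600) = 0.5584
~A = 1 − 0.6900 = 0.3100
B & ~A = a·b on (0.3600, 0.3100) = 0.1116
(~A | B) & (B & ~A) = a·b on (0.5584, 0.1116) = 0.0623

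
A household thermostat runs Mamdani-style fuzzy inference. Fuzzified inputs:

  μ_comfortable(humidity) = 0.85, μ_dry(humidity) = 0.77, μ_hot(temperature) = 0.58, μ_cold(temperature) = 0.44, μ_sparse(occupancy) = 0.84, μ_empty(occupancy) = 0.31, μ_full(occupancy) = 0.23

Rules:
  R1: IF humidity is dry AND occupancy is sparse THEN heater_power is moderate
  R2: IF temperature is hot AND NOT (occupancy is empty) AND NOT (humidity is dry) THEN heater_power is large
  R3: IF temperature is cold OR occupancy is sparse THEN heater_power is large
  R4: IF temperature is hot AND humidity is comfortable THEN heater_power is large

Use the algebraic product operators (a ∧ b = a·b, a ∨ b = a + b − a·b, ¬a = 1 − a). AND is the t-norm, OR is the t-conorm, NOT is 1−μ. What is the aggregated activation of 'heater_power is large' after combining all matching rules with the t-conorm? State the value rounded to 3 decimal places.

0.959

R1: dry=0.77, sparse=0.84; AND[a·b] → w = 0.6468
R2: hot=0.58, ¬empty=1−0.31=0.69, ¬dry=1−0.77=0.23; AND[a·b] → w = 0.0920
R3: cold=0.44, sparse=0.84; OR[a + b − a·b] → w = 0.9104
R4: hot=0.58, comfortable=0.85; AND[a·b] → w = 0.4930
Rules with consequent 'large': {R2, R3, R4} → strengths 0.0920, 0.9104, 0.4930
Aggregate via t-conorm [a + b − a·b]: 0.9588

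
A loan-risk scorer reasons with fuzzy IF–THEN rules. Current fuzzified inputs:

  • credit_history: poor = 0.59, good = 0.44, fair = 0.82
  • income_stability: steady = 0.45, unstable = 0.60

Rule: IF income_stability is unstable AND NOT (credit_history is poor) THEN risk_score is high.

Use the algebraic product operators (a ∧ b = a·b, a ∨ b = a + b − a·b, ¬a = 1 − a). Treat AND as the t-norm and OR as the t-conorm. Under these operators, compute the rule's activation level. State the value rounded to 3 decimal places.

0.246

firing strength: unstable=0.60, ¬poor=1−0.59=0.41; AND[a·b] → w = 0.2460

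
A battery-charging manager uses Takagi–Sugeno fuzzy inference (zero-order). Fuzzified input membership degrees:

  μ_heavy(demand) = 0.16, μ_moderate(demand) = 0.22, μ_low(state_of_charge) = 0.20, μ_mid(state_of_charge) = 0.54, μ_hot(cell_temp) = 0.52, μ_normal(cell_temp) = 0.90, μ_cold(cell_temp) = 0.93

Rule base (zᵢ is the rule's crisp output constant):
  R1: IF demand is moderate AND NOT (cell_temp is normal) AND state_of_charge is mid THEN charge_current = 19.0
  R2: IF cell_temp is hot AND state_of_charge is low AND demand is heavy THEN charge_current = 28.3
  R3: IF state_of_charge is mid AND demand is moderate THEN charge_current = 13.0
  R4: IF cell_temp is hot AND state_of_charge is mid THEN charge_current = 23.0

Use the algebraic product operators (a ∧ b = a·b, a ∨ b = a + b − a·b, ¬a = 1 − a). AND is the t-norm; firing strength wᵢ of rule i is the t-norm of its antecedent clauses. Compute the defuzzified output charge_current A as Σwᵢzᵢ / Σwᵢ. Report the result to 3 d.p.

R1 (z=19.0): moderate=0.22, ¬normal=1−0.90=0.10, mid=0.54; AND[a·b] → w = 0.0119
R2 (z=28.3): hot=0.52, low=0.20, heavy=0.16; AND[a·b] → w = 0.0166
R3 (z=13.0): mid=0.54, moderate=0.22; AND[a·b] → w = 0.1188
R4 (z=23.0): hot=0.52, mid=0.54; AND[a·b] → w = 0.2808
Weighted average = (0.0119·19.0 + 0.0166·28.3 + 0.1188·13.0 + 0.2808·23.0) / (0.0119 + 0.0166 + 0.1188 + 0.2808)
  = 8.6994 / 0.4281 = 20.320

20.320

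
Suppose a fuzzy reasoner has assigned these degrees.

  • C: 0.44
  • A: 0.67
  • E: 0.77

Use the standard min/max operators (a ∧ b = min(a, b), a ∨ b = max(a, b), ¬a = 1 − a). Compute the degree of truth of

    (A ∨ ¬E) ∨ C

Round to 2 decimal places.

¬E = 1 − 0.77 = 0.23
A ∨ ¬E = max(a, b) on (0.67, 0.23) = 0.67
(A ∨ ¬E) ∨ C = max(a, b) on (0.67, 0.44) = 0.67

0.67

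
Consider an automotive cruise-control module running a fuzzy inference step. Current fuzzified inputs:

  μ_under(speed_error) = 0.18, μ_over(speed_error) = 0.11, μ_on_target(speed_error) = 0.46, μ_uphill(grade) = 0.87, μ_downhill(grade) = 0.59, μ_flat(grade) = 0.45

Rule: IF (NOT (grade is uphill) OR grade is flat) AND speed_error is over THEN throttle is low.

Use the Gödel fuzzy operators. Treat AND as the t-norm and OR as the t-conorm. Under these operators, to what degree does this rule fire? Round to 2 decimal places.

firing strength: (¬uphill=1−0.87=0.13 OR flat=0.45) = 0.45; AND[min(a, b)] with over=0.11 → w = 0.11

0.11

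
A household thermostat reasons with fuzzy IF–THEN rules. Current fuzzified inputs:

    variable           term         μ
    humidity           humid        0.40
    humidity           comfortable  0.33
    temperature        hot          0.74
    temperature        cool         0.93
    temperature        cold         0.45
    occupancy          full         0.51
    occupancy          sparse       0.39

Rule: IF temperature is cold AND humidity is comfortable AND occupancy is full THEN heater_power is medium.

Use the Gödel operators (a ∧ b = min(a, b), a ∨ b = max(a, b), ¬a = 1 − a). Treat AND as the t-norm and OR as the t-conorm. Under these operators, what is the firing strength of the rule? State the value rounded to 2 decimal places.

firing strength: cold=0.45, comfortable=0.33, full=0.51; AND[min(a, b)] → w = 0.33

0.33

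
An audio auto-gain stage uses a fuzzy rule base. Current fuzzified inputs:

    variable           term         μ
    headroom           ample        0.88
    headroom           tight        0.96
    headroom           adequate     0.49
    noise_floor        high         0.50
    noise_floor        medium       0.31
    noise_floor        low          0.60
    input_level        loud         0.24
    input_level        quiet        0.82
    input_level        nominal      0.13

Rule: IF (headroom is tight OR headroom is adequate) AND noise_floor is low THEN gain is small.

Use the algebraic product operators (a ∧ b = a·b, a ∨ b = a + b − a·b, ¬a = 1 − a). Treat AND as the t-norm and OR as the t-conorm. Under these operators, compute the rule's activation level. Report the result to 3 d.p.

firing strength: (tight=0.96 OR adequate=0.49) = 0.9796; AND[a·b] with low=0.60 → w = 0.5878

0.588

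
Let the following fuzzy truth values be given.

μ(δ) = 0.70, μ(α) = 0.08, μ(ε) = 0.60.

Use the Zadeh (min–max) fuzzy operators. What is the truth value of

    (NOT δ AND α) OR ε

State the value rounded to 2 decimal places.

0.60

NOT δ = 1 − 0.70 = 0.30
NOT δ AND α = min(a, b) on (0.30, 0.08) = 0.08
(NOT δ AND α) OR ε = max(a, b) on (0.08, 0.60) = 0.60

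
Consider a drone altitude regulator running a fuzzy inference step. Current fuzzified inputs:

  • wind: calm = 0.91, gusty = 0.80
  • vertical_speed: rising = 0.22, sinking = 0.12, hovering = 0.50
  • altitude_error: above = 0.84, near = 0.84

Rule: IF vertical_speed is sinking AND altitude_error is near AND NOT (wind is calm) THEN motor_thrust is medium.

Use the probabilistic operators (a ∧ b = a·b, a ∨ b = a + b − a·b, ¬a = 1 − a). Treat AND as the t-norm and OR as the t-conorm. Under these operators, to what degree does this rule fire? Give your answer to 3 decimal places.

firing strength: sinking=0.12, near=0.84, ¬calm=1−0.91=0.09; AND[a·b] → w = 0.0091

0.009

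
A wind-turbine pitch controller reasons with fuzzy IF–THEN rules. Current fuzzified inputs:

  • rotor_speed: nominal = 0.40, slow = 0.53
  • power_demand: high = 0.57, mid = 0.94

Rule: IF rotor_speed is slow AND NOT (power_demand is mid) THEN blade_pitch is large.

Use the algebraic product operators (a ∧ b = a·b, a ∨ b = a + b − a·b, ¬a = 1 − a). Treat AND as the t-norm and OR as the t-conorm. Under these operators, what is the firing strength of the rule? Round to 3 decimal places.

0.032

firing strength: slow=0.53, ¬mid=1−0.94=0.06; AND[a·b] → w = 0.0318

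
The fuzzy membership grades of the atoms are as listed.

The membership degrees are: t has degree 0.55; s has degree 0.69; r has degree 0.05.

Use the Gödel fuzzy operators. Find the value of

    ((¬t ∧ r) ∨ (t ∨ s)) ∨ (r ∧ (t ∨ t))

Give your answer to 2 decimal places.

0.69

¬t = 1 − 0.55 = 0.45
¬t ∧ r = min(a, b) on (0.45, 0.05) = 0.05
t ∨ s = max(a, b) on (0.55, 0.69) = 0.69
(¬t ∧ r) ∨ (t ∨ s) = max(a, b) on (0.05, 0.69) = 0.69
t ∨ t = max(a, b) on (0.55, 0.55) = 0.55
r ∧ (t ∨ t) = min(a, b) on (0.05, 0.55) = 0.05
((¬t ∧ r) ∨ (t ∨ s)) ∨ (r ∧ (t ∨ t)) = max(a, b) on (0.69, 0.05) = 0.69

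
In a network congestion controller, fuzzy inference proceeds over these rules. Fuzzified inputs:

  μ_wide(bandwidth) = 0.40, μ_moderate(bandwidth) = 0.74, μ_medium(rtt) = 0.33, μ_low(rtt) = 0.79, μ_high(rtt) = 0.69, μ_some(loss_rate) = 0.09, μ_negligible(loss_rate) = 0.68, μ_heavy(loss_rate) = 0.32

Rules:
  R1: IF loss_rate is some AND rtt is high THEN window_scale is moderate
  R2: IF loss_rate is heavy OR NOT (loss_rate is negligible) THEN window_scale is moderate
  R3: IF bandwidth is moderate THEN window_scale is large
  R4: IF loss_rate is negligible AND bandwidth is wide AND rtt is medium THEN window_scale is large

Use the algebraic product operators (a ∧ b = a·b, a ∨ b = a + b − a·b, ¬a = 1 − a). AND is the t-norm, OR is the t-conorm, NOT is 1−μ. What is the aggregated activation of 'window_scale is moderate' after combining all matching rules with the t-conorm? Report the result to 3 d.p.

R1: some=0.09, high=0.69; AND[a·b] → w = 0.0621
R2: heavy=0.32, ¬negligible=1−0.68=0.32; OR[a + b − a·b] → w = 0.5376
R3: moderate=0.74 → w = 0.7400
R4: negligible=0.68, wide=0.40, medium=0.33; AND[a·b] → w = 0.0898
Rules with consequent 'moderate': {R1, R2} → strengths 0.0621, 0.5376
Aggregate via t-conorm [a + b − a·b]: 0.5663

0.566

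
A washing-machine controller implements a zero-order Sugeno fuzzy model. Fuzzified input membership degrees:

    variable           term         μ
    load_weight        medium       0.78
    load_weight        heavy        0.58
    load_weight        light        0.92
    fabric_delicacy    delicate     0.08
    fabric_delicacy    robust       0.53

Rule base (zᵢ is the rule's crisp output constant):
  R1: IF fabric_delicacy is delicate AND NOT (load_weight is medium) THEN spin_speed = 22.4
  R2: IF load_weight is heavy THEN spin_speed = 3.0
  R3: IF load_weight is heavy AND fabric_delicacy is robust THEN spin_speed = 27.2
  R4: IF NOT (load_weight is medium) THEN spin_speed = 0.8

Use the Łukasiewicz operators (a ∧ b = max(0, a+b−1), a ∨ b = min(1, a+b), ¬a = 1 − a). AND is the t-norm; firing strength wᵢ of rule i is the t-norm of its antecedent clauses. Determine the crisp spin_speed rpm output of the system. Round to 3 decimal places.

R1 (z=22.4): delicate=0.08, ¬medium=1−0.78=0.22; AND[max(0, a+b−1)] → w = 0.00
R2 (z=3.0): heavy=0.58 → w = 0.58
R3 (z=27.2): heavy=0.58, robust=0.53; AND[max(0, a+b−1)] → w = 0.11
R4 (z=0.8): ¬medium=1−0.78=0.22 → w = 0.22
Weighted average = (0.00·22.4 + 0.58·3.0 + 0.11·27.2 + 0.22·0.8) / (0.00 + 0.58 + 0.11 + 0.22)
  = 4.9080 / 0.9100 = 5.393

5.393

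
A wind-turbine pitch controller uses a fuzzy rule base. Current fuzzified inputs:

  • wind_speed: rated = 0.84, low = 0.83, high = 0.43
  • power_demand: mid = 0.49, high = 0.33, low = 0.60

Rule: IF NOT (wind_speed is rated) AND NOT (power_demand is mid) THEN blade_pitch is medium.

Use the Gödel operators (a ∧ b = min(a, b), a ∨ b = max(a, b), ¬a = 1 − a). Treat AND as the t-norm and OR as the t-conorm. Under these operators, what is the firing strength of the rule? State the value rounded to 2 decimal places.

0.16

firing strength: ¬rated=1−0.84=0.16, ¬mid=1−0.49=0.51; AND[min(a, b)] → w = 0.16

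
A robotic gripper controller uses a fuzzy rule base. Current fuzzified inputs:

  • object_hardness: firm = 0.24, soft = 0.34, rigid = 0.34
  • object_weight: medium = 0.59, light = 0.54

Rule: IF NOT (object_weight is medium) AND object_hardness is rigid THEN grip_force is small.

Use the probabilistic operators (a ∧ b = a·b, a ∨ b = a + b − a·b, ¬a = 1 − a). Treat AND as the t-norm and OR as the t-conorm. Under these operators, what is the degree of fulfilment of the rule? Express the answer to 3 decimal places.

0.139

firing strength: ¬medium=1−0.59=0.41, rigid=0.34; AND[a·b] → w = 0.1394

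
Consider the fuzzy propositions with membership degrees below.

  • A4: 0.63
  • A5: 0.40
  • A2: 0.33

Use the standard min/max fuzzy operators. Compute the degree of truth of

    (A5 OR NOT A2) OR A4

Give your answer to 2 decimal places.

0.67

NOT A2 = 1 − 0.33 = 0.67
A5 OR NOT A2 = max(a, b) on (0.40, 0.67) = 0.67
(A5 OR NOT A2) OR A4 = max(a, b) on (0.67, 0.63) = 0.67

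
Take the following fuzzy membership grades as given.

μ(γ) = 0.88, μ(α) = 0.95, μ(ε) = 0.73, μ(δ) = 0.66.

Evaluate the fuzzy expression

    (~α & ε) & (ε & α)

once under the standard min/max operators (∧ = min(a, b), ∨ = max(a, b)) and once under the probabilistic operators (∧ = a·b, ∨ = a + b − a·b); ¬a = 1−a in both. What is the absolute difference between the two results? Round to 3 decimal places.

Under standard min/max:
  ~α = 1 − 0.95 = 0.05
  ~α & ε = min(a, b) on (0.05, 0.73) = 0.05
  ε & α = min(a, b) on (0.73, 0.95) = 0.73
  (~α & ε) & (ε & α) = min(a, b) on (0.05, 0.73) = 0.05
  → value = 0.0500
Under probabilistic:
  ~α = 1 − 0.9500 = 0.0500
  ~α & ε = a·b on (0.0500, 0.7300) = 0.0365
  ε & α = a·b on (0.7300, 0.9500) = 0.6935
  (~α & ε) & (ε & α) = a·b on (0.0365, 0.6935) = 0.0253
  → value = 0.0253
|0.0500 − 0.0253| = 0.025

0.025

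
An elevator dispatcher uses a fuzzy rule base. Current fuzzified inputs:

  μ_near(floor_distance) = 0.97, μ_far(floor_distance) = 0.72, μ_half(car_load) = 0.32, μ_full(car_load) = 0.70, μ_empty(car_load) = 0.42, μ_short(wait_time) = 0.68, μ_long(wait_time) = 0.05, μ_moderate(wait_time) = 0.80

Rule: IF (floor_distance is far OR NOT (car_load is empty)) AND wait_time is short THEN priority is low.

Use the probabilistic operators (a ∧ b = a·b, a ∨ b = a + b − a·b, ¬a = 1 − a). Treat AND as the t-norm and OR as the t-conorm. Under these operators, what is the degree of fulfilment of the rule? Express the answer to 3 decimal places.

firing strength: (far=0.72 OR ¬empty=1−0.42=0.58) = 0.8824; AND[a·b] with short=0.68 → w = 0.6000

0.600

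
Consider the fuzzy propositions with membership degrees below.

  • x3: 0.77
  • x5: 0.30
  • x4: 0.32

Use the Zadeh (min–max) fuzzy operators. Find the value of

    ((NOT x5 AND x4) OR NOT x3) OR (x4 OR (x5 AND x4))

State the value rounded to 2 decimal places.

0.32

NOT x5 = 1 − 0.30 = 0.70
NOT x5 AND x4 = min(a, b) on (0.70, 0.32) = 0.32
NOT x3 = 1 − 0.77 = 0.23
(NOT x5 AND x4) OR NOT x3 = max(a, b) on (0.32, 0.23) = 0.32
x5 AND x4 = min(a, b) on (0.30, 0.32) = 0.30
x4 OR (x5 AND x4) = max(a, b) on (0.32, 0.30) = 0.32
((NOT x5 AND x4) OR NOT x3) OR (x4 OR (x5 AND x4)) = max(a, b) on (0.32, 0.32) = 0.32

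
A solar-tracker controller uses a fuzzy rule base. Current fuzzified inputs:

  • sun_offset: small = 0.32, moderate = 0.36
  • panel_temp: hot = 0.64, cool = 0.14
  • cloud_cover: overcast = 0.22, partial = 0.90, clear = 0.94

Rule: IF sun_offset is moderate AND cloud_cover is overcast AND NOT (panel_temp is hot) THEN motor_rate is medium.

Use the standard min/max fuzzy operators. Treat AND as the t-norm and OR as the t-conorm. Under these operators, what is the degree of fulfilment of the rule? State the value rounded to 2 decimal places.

firing strength: moderate=0.36, overcast=0.22, ¬hot=1−0.64=0.36; AND[min(a, b)] → w = 0.22

0.22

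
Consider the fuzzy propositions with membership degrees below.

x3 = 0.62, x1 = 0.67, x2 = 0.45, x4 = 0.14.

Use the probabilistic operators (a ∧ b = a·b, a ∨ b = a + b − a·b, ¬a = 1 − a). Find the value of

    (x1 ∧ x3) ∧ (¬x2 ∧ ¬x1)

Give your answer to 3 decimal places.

0.075

x1 ∧ x3 = a·b on (0.6700, 0.6200) = 0.4154
¬x2 = 1 − 0.4500 = 0.5500
¬x1 = 1 − 0.6700 = 0.3300
¬x2 ∧ ¬x1 = a·b on (0.5500, 0.3300) = 0.1815
(x1 ∧ x3) ∧ (¬x2 ∧ ¬x1) = a·b on (0.4154, 0.1815) = 0.0754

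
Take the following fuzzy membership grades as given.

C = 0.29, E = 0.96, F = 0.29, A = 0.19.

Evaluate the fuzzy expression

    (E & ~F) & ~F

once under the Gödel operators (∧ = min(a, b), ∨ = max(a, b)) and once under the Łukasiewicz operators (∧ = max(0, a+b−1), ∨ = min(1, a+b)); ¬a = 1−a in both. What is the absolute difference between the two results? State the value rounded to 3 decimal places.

Under Gödel:
  ~F = 1 − 0.29 = 0.71
  E & ~F = min(a, b) on (0.96, 0.71) = 0.71
  ~F = 1 − 0.29 = 0.71
  (E & ~F) & ~F = min(a, b) on (0.71, 0.71) = 0.71
  → value = 0.7100
Under Łukasiewicz:
  ~F = 1 − 0.29 = 0.71
  E & ~F = max(0, a+b−1) on (0.96, 0.71) = 0.67
  ~F = 1 − 0.29 = 0.71
  (E & ~F) & ~F = max(0, a+b−1) on (0.67, 0.71) = 0.38
  → value = 0.3800
|0.7100 − 0.3800| = 0.330

0.330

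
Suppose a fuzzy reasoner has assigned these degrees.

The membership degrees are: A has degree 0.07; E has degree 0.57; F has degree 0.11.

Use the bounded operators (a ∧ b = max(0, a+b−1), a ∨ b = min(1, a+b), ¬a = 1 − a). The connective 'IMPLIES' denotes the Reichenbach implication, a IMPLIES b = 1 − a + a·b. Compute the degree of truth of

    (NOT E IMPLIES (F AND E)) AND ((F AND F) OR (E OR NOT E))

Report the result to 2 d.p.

0.57

NOT E = 1 − 0.57 = 0.43
F AND E = max(0, a+b−1) on (0.11, 0.57) = 0.00
NOT E IMPLIES (F AND E)  [Reichenbach: 1 − a + a·b] with a=0.43, b=0.00 → 0.57
F AND F = max(0, a+b−1) on (0.11, 0.11) = 0.00
NOT E = 1 − 0.57 = 0.43
E OR NOT E = min(1, a+b) on (0.57, 0.43) = 1.00
(F AND F) OR (E OR NOT E) = min(1, a+b) on (0.00, 1.00) = 1.00
(NOT E IMPLIES (F AND E)) AND ((F AND F) OR (E OR NOT E)) = max(0, a+b−1) on (0.57, 1.00) = 0.57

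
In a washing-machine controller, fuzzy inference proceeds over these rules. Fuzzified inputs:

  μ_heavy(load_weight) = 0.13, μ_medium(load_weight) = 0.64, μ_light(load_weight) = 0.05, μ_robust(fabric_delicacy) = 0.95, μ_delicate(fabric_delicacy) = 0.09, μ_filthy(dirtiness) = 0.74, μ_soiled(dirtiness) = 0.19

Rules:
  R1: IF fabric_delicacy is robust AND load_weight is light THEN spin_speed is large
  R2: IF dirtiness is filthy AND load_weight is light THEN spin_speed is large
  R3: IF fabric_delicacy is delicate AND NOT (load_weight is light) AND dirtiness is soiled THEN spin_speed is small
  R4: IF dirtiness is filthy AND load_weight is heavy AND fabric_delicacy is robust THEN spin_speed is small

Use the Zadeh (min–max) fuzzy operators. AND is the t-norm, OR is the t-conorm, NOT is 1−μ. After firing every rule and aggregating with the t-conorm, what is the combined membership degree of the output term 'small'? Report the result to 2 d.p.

0.13

R1: robust=0.95, light=0.05; AND[min(a, b)] → w = 0.05
R2: filthy=0.74, light=0.05; AND[min(a, b)] → w = 0.05
R3: delicate=0.09, ¬light=1−0.05=0.95, soiled=0.19; AND[min(a, b)] → w = 0.09
R4: filthy=0.74, heavy=0.13, robust=0.95; AND[min(a, b)] → w = 0.13
Rules with consequent 'small': {R3, R4} → strengths 0.09, 0.13
Aggregate via t-conorm [max(a, b)]: 0.13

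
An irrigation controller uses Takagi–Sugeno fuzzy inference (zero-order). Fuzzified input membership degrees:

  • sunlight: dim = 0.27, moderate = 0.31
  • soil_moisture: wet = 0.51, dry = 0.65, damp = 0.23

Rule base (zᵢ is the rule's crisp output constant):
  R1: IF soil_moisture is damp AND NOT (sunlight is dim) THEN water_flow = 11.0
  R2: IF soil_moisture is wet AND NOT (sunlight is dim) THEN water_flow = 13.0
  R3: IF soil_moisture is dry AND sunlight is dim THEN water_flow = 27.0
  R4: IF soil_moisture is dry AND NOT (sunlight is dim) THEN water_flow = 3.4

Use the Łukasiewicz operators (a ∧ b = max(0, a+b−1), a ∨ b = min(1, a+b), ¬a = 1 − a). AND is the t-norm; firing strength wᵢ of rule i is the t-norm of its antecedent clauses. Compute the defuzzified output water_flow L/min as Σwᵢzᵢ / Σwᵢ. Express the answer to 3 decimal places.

7.116

R1 (z=11.0): damp=0.23, ¬dim=1−0.27=0.73; AND[max(0, a+b−1)] → w = 0.00
R2 (z=13.0): wet=0.51, ¬dim=1−0.27=0.73; AND[max(0, a+b−1)] → w = 0.24
R3 (z=27.0): dry=0.65, dim=0.27; AND[max(0, a+b−1)] → w = 0.00
R4 (z=3.4): dry=0.65, ¬dim=1−0.27=0.73; AND[max(0, a+b−1)] → w = 0.38
Weighted average = (0.00·11.0 + 0.24·13.0 + 0.00·27.0 + 0.38·3.4) / (0.00 + 0.24 + 0.00 + 0.38)
  = 4.4120 / 0.6200 = 7.116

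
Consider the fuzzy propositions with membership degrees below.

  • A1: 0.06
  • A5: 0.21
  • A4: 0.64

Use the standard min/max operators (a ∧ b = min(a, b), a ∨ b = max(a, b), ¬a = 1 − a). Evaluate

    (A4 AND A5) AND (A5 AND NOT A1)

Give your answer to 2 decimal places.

A4 AND A5 = min(a, b) on (0.64, 0.21) = 0.21
NOT A1 = 1 − 0.06 = 0.94
A5 AND NOT A1 = min(a, b) on (0.21, 0.94) = 0.21
(A4 AND A5) AND (A5 AND NOT A1) = min(a, b) on (0.21, 0.21) = 0.21

0.21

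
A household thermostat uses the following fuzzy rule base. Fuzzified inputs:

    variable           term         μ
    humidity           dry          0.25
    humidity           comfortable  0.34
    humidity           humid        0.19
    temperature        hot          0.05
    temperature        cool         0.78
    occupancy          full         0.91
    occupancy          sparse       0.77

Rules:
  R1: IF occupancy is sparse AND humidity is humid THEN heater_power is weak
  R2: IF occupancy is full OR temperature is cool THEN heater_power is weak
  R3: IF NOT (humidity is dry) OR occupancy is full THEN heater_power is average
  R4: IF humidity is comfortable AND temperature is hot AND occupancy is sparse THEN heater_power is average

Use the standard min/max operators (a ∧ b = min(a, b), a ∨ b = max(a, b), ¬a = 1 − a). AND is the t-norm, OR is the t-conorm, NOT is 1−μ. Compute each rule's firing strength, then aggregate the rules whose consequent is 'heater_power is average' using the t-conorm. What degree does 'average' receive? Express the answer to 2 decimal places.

0.91

R1: sparse=0.77, humid=0.19; AND[min(a, b)] → w = 0.19
R2: full=0.91, cool=0.78; OR[max(a, b)] → w = 0.91
R3: ¬dry=1−0.25=0.75, full=0.91; OR[max(a, b)] → w = 0.91
R4: comfortable=0.34, hot=0.05, sparse=0.77; AND[min(a, b)] → w = 0.05
Rules with consequent 'average': {R3, R4} → strengths 0.91, 0.05
Aggregate via t-conorm [max(a, b)]: 0.91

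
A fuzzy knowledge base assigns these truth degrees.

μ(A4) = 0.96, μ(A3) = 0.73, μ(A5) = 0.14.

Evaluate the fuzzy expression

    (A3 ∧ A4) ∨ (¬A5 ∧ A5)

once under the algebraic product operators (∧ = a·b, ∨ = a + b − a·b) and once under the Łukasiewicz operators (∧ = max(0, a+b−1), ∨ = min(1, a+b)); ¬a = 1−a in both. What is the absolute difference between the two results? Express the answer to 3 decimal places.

Under algebraic product:
  A3 ∧ A4 = a·b on (0.7300, 0.9600) = 0.7008
  ¬A5 = 1 − 0.1400 = 0.8600
  ¬A5 ∧ A5 = a·b on (0.8600, 0.1400) = 0.1204
  (A3 ∧ A4) ∨ (¬A5 ∧ A5) = a + b − a·b on (0.7008, 0.1204) = 0.7368
  → value = 0.7368
Under Łukasiewicz:
  A3 ∧ A4 = max(0, a+b−1) on (0.73, 0.96) = 0.69
  ¬A5 = 1 − 0.14 = 0.86
  ¬A5 ∧ A5 = max(0, a+b−1) on (0.86, 0.14) = 0.00
  (A3 ∧ A4) ∨ (¬A5 ∧ A5) = min(1, a+b) on (0.69, 0.00) = 0.69
  → value = 0.6900
|0.7368 − 0.6900| = 0.047

0.047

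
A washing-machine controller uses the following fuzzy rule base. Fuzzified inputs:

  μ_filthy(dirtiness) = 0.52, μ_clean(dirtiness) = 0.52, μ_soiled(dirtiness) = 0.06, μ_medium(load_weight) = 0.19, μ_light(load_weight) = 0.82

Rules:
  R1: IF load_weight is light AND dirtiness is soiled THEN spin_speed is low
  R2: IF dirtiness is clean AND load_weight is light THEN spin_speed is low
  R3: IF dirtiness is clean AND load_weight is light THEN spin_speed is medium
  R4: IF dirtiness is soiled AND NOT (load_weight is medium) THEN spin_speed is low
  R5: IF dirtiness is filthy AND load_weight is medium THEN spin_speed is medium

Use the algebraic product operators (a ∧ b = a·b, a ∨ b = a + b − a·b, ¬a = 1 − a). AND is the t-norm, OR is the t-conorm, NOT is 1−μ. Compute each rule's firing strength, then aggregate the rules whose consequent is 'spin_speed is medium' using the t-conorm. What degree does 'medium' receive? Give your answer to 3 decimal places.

R1: light=0.82, soiled=0.06; AND[a·b] → w = 0.0492
R2: clean=0.52, light=0.82; AND[a·b] → w = 0.4264
R3: clean=0.52, light=0.82; AND[a·b] → w = 0.4264
R4: soiled=0.06, ¬medium=1−0.19=0.81; AND[a·b] → w = 0.0486
R5: filthy=0.52, medium=0.19; AND[a·b] → w = 0.0988
Rules with consequent 'medium': {R3, R5} → strengths 0.4264, 0.0988
Aggregate via t-conorm [a + b − a·b]: 0.4831

0.483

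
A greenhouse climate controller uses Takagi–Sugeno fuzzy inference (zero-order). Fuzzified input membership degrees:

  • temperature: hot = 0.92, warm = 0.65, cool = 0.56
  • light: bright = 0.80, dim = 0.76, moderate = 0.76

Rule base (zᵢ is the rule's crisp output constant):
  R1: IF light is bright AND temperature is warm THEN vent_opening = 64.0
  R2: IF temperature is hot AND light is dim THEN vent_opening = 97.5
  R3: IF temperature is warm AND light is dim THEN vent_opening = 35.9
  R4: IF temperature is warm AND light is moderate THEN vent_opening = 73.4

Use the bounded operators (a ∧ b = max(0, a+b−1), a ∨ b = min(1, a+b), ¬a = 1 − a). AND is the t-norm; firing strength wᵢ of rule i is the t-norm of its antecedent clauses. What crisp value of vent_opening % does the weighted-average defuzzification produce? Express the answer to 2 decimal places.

71.75

R1 (z=64.0): bright=0.80, warm=0.65; AND[max(0, a+b−1)] → w = 0.45
R2 (z=97.5): hot=0.92, dim=0.76; AND[max(0, a+b−1)] → w = 0.68
R3 (z=35.9): warm=0.65, dim=0.76; AND[max(0, a+b−1)] → w = 0.41
R4 (z=73.4): warm=0.65, moderate=0.76; AND[max(0, a+b−1)] → w = 0.41
Weighted average = (0.45·64.0 + 0.68·97.5 + 0.41·35.9 + 0.41·73.4) / (0.45 + 0.68 + 0.41 + 0.41)
  = 139.9130 / 1.9500 = 71.75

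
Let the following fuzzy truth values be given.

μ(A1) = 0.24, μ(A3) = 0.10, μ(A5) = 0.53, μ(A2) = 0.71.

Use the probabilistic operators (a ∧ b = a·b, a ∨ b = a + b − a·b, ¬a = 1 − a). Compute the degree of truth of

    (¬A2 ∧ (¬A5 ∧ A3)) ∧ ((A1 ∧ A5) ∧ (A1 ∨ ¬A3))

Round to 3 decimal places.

¬A2 = 1 − 0.7100 = 0.2900
¬A5 = 1 − 0.5300 = 0.4700
¬A5 ∧ A3 = a·b on (0.4700, 0.1000) = 0.0470
¬A2 ∧ (¬A5 ∧ A3) = a·b on (0.2900, 0.0470) = 0.0136
A1 ∧ A5 = a·b on (0.2400, 0.5300) = 0.1272
¬A3 = 1 − 0.1000 = 0.9000
A1 ∨ ¬A3 = a + b − a·b on (0.2400, 0.9000) = 0.9240
(A1 ∧ A5) ∧ (A1 ∨ ¬A3) = a·b on (0.1272, 0.9240) = 0.1175
(¬A2 ∧ (¬A5 ∧ A3)) ∧ ((A1 ∧ A5) ∧ (A1 ∨ ¬A3)) = a·b on (0.0136, 0.1175) = 0.0016

0.002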